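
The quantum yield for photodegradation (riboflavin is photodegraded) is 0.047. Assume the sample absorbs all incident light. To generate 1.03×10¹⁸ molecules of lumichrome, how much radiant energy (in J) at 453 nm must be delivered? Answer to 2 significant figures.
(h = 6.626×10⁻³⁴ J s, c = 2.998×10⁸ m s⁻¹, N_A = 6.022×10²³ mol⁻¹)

9.6 J

Product: 1.03×10¹⁸ / 6.022×10²³ = 1.710×10⁻⁶ mol.
Photons that must be absorbed: 1.710×10⁻⁶ / 0.047 = 3.638×10⁻⁵ mol.
Photon energy: hc/λ = 4.385×10⁻¹⁹ J; per mole, 2.641×10⁵ J mol⁻¹.
Energy required: 3.638×10⁻⁵ × 2.641×10⁵ = 9.6 J.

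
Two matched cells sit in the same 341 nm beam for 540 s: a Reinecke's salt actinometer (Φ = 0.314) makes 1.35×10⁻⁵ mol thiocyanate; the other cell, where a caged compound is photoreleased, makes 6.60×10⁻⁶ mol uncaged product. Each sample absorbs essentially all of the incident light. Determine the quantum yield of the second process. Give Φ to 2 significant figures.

Photons absorbed by the actinometer: 1.35×10⁻⁵ / 0.314 = 4.299×10⁻⁵ mol.
Φ(unknown) = 6.60×10⁻⁶ / 4.299×10⁻⁵ = 0.15.

Φ = 0.15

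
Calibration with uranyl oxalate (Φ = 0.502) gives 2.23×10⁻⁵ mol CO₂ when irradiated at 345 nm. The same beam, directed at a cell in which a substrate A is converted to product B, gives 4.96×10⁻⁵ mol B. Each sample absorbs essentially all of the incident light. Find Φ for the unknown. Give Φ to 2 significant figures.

Photons absorbed by the actinometer: 2.23×10⁻⁵ / 0.502 = 4.442×10⁻⁵ mol.
Φ(unknown) = 4.96×10⁻⁵ / 4.442×10⁻⁵ = 1.1.

Φ = 1.1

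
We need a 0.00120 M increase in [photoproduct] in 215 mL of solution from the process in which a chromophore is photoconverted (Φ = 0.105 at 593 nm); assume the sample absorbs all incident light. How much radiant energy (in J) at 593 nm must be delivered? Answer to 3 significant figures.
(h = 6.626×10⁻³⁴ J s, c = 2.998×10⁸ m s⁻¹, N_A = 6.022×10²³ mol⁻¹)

Product: (0.00120 M)(0.215 L) = 2.580×10⁻⁴ mol.
Photons that must be absorbed: 2.580×10⁻⁴ / 0.105 = 0.002457 mol.
Photon energy: hc/λ = 3.350×10⁻¹⁹ J; per mole, 2.017×10⁵ J mol⁻¹.
Energy required: 0.002457 × 2.017×10⁵ = 496 J.

496 J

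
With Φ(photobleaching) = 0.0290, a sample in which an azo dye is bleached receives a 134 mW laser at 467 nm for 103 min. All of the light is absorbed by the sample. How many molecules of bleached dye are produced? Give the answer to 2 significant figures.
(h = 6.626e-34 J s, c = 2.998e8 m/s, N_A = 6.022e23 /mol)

Photon energy at 467 nm: hc/λ = (6.626e-34)(2.998e8)/(467e-9) = 4.254e-19 J.
Energy delivered: (134 mW)(6180 s) = 828.1 J.
Photons incident: 828.1 / 4.254e-19 = 1.947e21, i.e. 1.947e21/6.022e23 = 0.003233 mol.
Product: Φ × n_abs = 0.0290 × 0.003233 = 9.376e-5 mol.
As a count: 9.376e-5 × 6.022e23 = 5.6e19.

5.6e19 molecules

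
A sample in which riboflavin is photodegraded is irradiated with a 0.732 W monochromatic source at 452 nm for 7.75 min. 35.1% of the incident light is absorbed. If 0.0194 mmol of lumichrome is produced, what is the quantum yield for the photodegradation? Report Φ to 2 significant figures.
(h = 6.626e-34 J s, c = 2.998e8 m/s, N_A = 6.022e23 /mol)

Φ = 0.043

Product: 0.0194 mmol = 1.94e-5 mol.
Photon energy at 452 nm: hc/λ = (6.626e-34)(2.998e8)/(452e-9) = 4.395e-19 J.
Energy delivered: (0.732 W)(465 s) = 340.4 J.
Photons incident: 340.4 / 4.395e-19 = 7.745e20, i.e. 7.745e20/6.022e23 = 0.001286 mol.
Photons absorbed: 0.351 × 0.001286 = 4.514e-4 mol.
Φ = 1.94e-5 mol / 4.514e-4 mol photons = 0.043.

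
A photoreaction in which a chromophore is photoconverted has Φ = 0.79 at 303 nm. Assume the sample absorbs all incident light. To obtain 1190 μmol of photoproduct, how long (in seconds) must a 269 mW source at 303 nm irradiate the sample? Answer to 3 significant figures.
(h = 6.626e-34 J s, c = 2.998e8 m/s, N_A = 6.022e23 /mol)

t ≈ 2210 s

Product: 1190 μmol = 0.00119 mol.
Photons that must be absorbed: 0.00119 / 0.79 = 0.001506 mol.
Photon energy: hc/λ = 6.556e-19 J; per mole, 3.948e5 J mol⁻¹.
Energy required: 0.001506 × 3.948e5 = 594.6 J.
Time: 594.6 J / 0.269 W = 2210 s.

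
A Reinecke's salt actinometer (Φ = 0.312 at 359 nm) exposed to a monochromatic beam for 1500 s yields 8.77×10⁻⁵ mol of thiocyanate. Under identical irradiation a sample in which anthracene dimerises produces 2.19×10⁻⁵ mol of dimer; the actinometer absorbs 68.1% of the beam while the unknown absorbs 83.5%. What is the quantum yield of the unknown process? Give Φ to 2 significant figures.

Photons absorbed by the actinometer: 8.77×10⁻⁵ / 0.312 = 2.811×10⁻⁴ mol.
Incident flux: 2.811×10⁻⁴ / 0.681 = 4.128×10⁻⁴ einstein.
Absorbed by unknown: 0.835 × 4.128×10⁻⁴ = 3.447×10⁻⁴ mol.
Φ(unknown) = 2.19×10⁻⁵ / 3.447×10⁻⁴ = 0.064.

Φ = 0.064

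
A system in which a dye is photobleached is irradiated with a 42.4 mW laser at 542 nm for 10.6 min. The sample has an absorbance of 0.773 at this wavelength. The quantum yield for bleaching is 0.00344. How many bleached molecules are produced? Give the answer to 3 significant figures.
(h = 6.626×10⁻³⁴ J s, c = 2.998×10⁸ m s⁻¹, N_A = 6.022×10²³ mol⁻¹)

Photon energy at 542 nm: hc/λ = (6.626×10⁻³⁴)(2.998×10⁸)/(542×10⁻⁹) = 3.665×10⁻¹⁹ J.
Energy delivered: (42.4 mW)(636 s) = 26.97 J.
Photons incident: 26.97 / 3.665×10⁻¹⁹ = 7.359×10¹⁹, i.e. 7.359×10¹⁹/6.022×10²³ = 1.222×10⁻⁴ mol.
Fraction absorbed: 1 − 10^(−0.773) = 0.8313.
Photons absorbed: 0.8313 × 1.222×10⁻⁴ = 1.016×10⁻⁴ mol.
Product: Φ × n_abs = 0.00344 × 1.016×10⁻⁴ = 3.495×10⁻⁷ mol.
As a count: 3.495×10⁻⁷ × 6.022×10²³ = 2.10×10¹⁷.

2.10×10¹⁷ bleached molecules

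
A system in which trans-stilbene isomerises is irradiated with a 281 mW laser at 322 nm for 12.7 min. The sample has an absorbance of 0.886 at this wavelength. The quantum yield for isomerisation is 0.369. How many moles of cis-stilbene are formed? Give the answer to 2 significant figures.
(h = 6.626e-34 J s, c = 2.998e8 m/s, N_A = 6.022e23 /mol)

Photon energy at 322 nm: hc/λ = (6.626e-34)(2.998e8)/(322e-9) = 6.169e-19 J.
Energy delivered: (281 mW)(762 s) = 214.1 J.
Photons incident: 214.1 / 6.169e-19 = 3.471e20, i.e. 3.471e20/6.022e23 = 5.764e-4 mol.
Fraction absorbed: 1 − 10^(−0.886) = 0.8700.
Photons absorbed: 0.8700 × 5.764e-4 = 5.015e-4 mol.
Product: Φ × n_abs = 0.369 × 5.015e-4 = 1.851e-4 mol.

1.9e-4 mol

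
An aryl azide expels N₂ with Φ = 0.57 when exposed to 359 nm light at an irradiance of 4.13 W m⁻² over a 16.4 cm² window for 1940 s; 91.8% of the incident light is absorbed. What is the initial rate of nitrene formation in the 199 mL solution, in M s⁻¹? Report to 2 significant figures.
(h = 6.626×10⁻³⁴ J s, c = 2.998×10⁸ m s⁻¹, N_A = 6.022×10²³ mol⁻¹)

Photon energy at 359 nm: hc/λ = (6.626×10⁻³⁴)(2.998×10⁸)/(359×10⁻⁹) = 5.533×10⁻¹⁹ J.
Energy delivered: (4.13 W m⁻²)(16.4×10⁻⁴ m²)(1940 s) = 13.14 J.
Photons incident: 13.14 / 5.533×10⁻¹⁹ = 2.375×10¹⁹, i.e. 2.375×10¹⁹/6.022×10²³ = 3.944×10⁻⁵ mol.
Photons absorbed: 0.918 × 3.944×10⁻⁵ = 3.621×10⁻⁵ mol.
Product formed: 0.57 × 3.621×10⁻⁵ = 2.064×10⁻⁵ mol.
Rate: 2.064×10⁻⁵ mol / (1940 s × 0.199 L) = 5.3×10⁻⁸ M s⁻¹.

5.3×10⁻⁸ M s⁻¹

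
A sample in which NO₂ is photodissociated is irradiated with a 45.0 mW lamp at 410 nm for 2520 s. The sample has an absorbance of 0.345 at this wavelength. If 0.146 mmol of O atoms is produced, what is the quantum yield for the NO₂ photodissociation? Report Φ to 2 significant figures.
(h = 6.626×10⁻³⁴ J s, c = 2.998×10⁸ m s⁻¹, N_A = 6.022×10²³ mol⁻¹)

Product: 0.146 mmol = 1.46×10⁻⁴ mol.
Photon energy at 410 nm: hc/λ = (6.626×10⁻³⁴)(2.998×10⁸)/(410×10⁻⁹) = 4.845×10⁻¹⁹ J.
Energy delivered: (45.0 mW)(2520 s) = 113.4 J.
Photons incident: 113.4 / 4.845×10⁻¹⁹ = 2.341×10²⁰, i.e. 2.341×10²⁰/6.022×10²³ = 3.887×10⁻⁴ mol.
Fraction absorbed: 1 − 10^(−0.345) = 0.5481.
Photons absorbed: 0.5481 × 3.887×10⁻⁴ = 2.130×10⁻⁴ mol.
Φ = 1.46×10⁻⁴ mol / 2.130×10⁻⁴ mol photons = 0.69.

Φ = 0.69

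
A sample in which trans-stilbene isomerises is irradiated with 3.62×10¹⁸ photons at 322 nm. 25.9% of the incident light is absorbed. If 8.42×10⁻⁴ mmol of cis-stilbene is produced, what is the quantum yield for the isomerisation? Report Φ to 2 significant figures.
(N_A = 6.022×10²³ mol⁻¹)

Φ = 0.54

Product: 8.42×10⁻⁴ mmol = 8.42×10⁻⁷ mol.
Moles of photons: 3.62×10¹⁸ / 6.022×10²³ = 6.011×10⁻⁶ mol.
Photons absorbed: 0.259 × 6.011×10⁻⁶ = 1.557×10⁻⁶ mol.
Φ = 8.42×10⁻⁷ mol / 1.557×10⁻⁶ mol photons = 0.54.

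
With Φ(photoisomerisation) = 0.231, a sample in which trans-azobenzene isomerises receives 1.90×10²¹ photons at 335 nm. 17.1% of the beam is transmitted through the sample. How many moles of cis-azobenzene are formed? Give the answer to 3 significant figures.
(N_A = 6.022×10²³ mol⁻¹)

Moles of photons: 1.90×10²¹ / 6.022×10²³ = 0.003155 mol.
Fraction absorbed: 1 − 17.1/100 = 0.8290.
Photons absorbed: 0.8290 × 0.003155 = 0.002615 mol.
Product: Φ × n_abs = 0.231 × 0.002615 = 6.041×10⁻⁴ mol.

6.04×10⁻⁴ mol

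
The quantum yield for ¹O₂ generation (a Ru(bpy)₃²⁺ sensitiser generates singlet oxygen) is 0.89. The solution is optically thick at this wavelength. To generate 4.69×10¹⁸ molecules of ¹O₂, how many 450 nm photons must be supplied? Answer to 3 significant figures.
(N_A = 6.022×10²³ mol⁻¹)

5.27×10¹⁸ photons

Product: 4.69×10¹⁸ / 6.022×10²³ = 7.788×10⁻⁶ mol.
Photons that must be absorbed: 7.788×10⁻⁶ / 0.89 = 8.751×10⁻⁶ mol.
Photon count: 8.751×10⁻⁶ × 6.022×10²³ = 5.27×10¹⁸.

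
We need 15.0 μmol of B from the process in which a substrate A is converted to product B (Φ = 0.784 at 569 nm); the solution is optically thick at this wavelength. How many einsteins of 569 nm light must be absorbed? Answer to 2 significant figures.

Product: 15.0 μmol = 1.50×10⁻⁵ mol.
Photons that must be absorbed: 1.50×10⁻⁵ / 0.784 = 1.913×10⁻⁵ mol.

1.9×10⁻⁵ einstein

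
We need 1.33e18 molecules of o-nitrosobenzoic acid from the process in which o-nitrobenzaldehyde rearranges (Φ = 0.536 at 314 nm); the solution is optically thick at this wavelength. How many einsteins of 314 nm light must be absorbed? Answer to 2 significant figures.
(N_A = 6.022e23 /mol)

Product: 1.33e18 / 6.022e23 = 2.209e-6 mol.
Photons that must be absorbed: 2.209e-6 / 0.536 = 4.121e-6 mol.

4.1e-6 einstein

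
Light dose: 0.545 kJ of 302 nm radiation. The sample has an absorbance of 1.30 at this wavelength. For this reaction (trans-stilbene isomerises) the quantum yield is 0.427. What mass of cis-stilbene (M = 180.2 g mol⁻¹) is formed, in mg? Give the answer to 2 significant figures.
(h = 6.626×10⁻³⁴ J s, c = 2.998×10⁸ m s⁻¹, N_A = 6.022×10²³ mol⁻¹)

100 mg

Photon energy at 302 nm: hc/λ = (6.626×10⁻³⁴)(2.998×10⁸)/(302×10⁻⁹) = 6.578×10⁻¹⁹ J.
Incident energy: 0.545 kJ = 545 J.
Photons incident: 545 / 6.578×10⁻¹⁹ = 8.285×10²⁰, i.e. 8.285×10²⁰/6.022×10²³ = 0.001376 mol.
Fraction absorbed: 1 − 10^(−1.30) = 0.9499.
Photons absorbed: 0.9499 × 0.001376 = 0.001307 mol.
Product: Φ × n_abs = 0.427 × 0.001307 = 5.581×10⁻⁴ mol.
Mass: 5.581×10⁻⁴ × 180.2 = 0.1006 g = 100 mg.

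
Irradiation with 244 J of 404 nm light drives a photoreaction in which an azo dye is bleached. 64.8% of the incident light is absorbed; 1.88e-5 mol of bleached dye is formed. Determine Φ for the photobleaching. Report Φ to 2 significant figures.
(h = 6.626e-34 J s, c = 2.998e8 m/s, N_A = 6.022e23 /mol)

Photon energy at 404 nm: hc/λ = (6.626e-34)(2.998e8)/(404e-9) = 4.917e-19 J.
Photons incident: 244 / 4.917e-19 = 4.962e20, i.e. 4.962e20/6.022e23 = 8.240e-4 mol.
Photons absorbed: 0.648 × 8.240e-4 = 5.340e-4 mol.
Φ = 1.88e-5 mol / 5.340e-4 mol photons = 0.035.

Φ = 0.035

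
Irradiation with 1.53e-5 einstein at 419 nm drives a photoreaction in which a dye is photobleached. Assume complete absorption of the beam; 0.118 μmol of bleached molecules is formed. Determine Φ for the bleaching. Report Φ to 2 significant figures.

Φ = 0.0077

Product: 0.118 μmol = 1.18e-7 mol.
Φ = 1.18e-7 mol / 1.53e-5 mol photons = 0.0077.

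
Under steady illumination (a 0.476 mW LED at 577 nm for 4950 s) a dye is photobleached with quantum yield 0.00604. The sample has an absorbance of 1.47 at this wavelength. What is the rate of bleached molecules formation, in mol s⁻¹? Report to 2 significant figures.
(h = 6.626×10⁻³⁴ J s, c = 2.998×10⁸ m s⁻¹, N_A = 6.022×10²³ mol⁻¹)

Photon energy at 577 nm: hc/λ = (6.626×10⁻³⁴)(2.998×10⁸)/(577×10⁻⁹) = 3.443×10⁻¹⁹ J.
Energy delivered: (0.476 mW)(4950 s) = 2.356 J.
Photons incident: 2.356 / 3.443×10⁻¹⁹ = 6.843×10¹⁸, i.e. 6.843×10¹⁸/6.022×10²³ = 1.136×10⁻⁵ mol.
Fraction absorbed: 1 − 10^(−1.47) = 0.9661.
Photons absorbed: 0.9661 × 1.136×10⁻⁵ = 1.097×10⁻⁵ mol.
Product formed: 0.00604 × 1.097×10⁻⁵ = 6.626×10⁻⁸ mol.
Rate: 6.626×10⁻⁸ / 4950 s = 1.3×10⁻¹¹ mol s⁻¹.

1.3×10⁻¹¹ mol s⁻¹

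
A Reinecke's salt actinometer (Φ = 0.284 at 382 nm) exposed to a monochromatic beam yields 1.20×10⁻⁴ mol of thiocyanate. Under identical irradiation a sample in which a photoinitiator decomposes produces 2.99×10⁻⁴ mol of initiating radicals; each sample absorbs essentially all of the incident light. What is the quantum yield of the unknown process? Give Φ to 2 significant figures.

Photons absorbed by the actinometer: 1.20×10⁻⁴ / 0.284 = 4.225×10⁻⁴ mol.
Φ(unknown) = 2.99×10⁻⁴ / 4.225×10⁻⁴ = 0.71.

Φ = 0.71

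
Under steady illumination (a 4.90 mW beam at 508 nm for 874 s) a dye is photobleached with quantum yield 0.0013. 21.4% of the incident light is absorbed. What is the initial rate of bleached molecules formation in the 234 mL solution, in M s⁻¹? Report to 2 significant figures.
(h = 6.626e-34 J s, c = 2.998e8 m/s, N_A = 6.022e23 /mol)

Photon energy at 508 nm: hc/λ = (6.626e-34)(2.998e8)/(508e-9) = 3.910e-19 J.
Energy delivered: (4.90 mW)(874 s) = 4.283 J.
Photons incident: 4.283 / 3.910e-19 = 1.095e19, i.e. 1.095e19/6.022e23 = 1.818e-5 mol.
Photons absorbed: 0.214 × 1.818e-5 = 3.891e-6 mol.
Product formed: 0.0013 × 3.891e-6 = 5.058e-9 mol.
Rate: 5.058e-9 mol / (874 s × 0.234 L) = 2.5e-11 M s⁻¹.

2.5e-11 M s⁻¹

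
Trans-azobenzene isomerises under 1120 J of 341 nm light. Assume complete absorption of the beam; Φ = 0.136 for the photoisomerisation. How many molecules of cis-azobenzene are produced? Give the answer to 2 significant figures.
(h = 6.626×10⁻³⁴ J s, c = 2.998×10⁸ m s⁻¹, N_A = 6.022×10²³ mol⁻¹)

Photon energy at 341 nm: hc/λ = (6.626×10⁻³⁴)(2.998×10⁸)/(341×10⁻⁹) = 5.825×10⁻¹⁹ J.
Photons incident: 1120 / 5.825×10⁻¹⁹ = 1.923×10²¹, i.e. 1.923×10²¹/6.022×10²³ = 0.003193 mol.
Product: Φ × n_abs = 0.136 × 0.003193 = 4.342×10⁻⁴ mol.
As a count: 4.342×10⁻⁴ × 6.022×10²³ = 2.6×10²⁰.

2.6×10²⁰ molecules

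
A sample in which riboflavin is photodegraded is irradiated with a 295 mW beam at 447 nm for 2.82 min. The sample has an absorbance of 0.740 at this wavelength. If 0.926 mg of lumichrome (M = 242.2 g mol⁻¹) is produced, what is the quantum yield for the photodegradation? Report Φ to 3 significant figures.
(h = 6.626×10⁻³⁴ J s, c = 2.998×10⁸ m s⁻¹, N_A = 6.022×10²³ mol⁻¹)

Φ = 0.0251

Product: 0.926 mg / 242.2 g mol⁻¹ = 3.823×10⁻⁶ mol.
Photon energy at 447 nm: hc/λ = (6.626×10⁻³⁴)(2.998×10⁸)/(447×10⁻⁹) = 4.444×10⁻¹⁹ J.
Energy delivered: (295 mW)(169.2 s) = 49.91 J.
Photons incident: 49.91 / 4.444×10⁻¹⁹ = 1.123×10²⁰, i.e. 1.123×10²⁰/6.022×10²³ = 1.865×10⁻⁴ mol.
Fraction absorbed: 1 − 10^(−0.740) = 0.8180.
Photons absorbed: 0.8180 × 1.865×10⁻⁴ = 1.526×10⁻⁴ mol.
Φ = 3.823×10⁻⁶ mol / 1.526×10⁻⁴ mol photons = 0.0251.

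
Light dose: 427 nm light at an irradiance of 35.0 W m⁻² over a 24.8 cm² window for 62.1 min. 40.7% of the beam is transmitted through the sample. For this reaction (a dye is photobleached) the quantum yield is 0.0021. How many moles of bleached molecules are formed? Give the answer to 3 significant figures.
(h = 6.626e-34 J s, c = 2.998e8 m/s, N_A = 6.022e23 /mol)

Photon energy at 427 nm: hc/λ = (6.626e-34)(2.998e8)/(427e-9) = 4.652e-19 J.
Energy delivered: (35.0 W m⁻²)(24.8e-4 m²)(3726 s) = 323.4 J.
Photons incident: 323.4 / 4.652e-19 = 6.952e20, i.e. 6.952e20/6.022e23 = 0.001154 mol.
Fraction absorbed: 1 − 40.7/100 = 0.5930.
Photons absorbed: 0.5930 × 0.001154 = 6.843e-4 mol.
Product: Φ × n_abs = 0.0021 × 6.843e-4 = 1.437e-6 mol.

1.44e-6 mol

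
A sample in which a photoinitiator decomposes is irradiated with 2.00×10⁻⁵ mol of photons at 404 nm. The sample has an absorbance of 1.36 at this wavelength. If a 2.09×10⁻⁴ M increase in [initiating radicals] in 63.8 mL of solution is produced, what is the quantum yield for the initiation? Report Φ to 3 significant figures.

Product: (2.09×10⁻⁴ M)(0.0638 L) = 1.333×10⁻⁵ mol.
Fraction absorbed: 1 − 10^(−1.36) = 0.9563.
Photons absorbed: 0.9563 × 2.00×10⁻⁵ = 1.913×10⁻⁵ mol.
Φ = 1.333×10⁻⁵ mol / 1.913×10⁻⁵ mol photons = 0.697.

Φ = 0.697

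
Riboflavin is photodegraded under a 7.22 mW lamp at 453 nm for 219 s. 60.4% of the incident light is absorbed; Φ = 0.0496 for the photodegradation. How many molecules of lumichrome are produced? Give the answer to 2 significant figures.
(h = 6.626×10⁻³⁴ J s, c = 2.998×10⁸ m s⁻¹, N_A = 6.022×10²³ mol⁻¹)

Photon energy at 453 nm: hc/λ = (6.626×10⁻³⁴)(2.998×10⁸)/(453×10⁻⁹) = 4.385×10⁻¹⁹ J.
Energy delivered: (7.22 mW)(219 s) = 1.581 J.
Photons incident: 1.581 / 4.385×10⁻¹⁹ = 3.605×10¹⁸, i.e. 3.605×10¹⁸/6.022×10²³ = 5.986×10⁻⁶ mol.
Photons absorbed: 0.604 × 5.986×10⁻⁶ = 3.616×10⁻⁶ mol.
Product: Φ × n_abs = 0.0496 × 3.616×10⁻⁶ = 1.794×10⁻⁷ mol.
As a count: 1.794×10⁻⁷ × 6.022×10²³ = 1.1×10¹⁷.

1.1×10¹⁷ molecules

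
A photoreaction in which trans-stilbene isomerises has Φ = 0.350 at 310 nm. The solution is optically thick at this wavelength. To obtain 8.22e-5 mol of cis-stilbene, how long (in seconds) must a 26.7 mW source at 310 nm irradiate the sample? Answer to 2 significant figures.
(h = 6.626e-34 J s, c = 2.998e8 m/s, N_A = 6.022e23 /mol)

Photons that must be absorbed: 8.22e-5 / 0.350 = 2.349e-4 mol.
Photon energy: hc/λ = 6.408e-19 J; per mole, 3.859e5 J mol⁻¹.
Energy required: 2.349e-4 × 3.859e5 = 90.65 J.
Time: 90.65 J / 0.0267 W = 3400 s.

t ≈ 3400 s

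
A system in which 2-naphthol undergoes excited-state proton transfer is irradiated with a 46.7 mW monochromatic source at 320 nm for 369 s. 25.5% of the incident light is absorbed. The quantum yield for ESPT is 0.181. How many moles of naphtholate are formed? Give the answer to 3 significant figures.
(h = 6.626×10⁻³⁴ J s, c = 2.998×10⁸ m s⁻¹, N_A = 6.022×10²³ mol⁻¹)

2.13×10⁻⁶ mol

Photon energy at 320 nm: hc/λ = (6.626×10⁻³⁴)(2.998×10⁸)/(320×10⁻⁹) = 6.208×10⁻¹⁹ J.
Energy delivered: (46.7 mW)(369 s) = 17.23 J.
Photons incident: 17.23 / 6.208×10⁻¹⁹ = 2.775×10¹⁹, i.e. 2.775×10¹⁹/6.022×10²³ = 4.608×10⁻⁵ mol.
Photons absorbed: 0.255 × 4.608×10⁻⁵ = 1.175×10⁻⁵ mol.
Product: Φ × n_abs = 0.181 × 1.175×10⁻⁵ = 2.127×10⁻⁶ mol.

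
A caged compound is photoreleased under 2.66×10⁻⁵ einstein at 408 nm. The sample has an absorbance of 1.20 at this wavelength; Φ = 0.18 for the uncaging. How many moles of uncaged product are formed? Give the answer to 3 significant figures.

Fraction absorbed: 1 − 10^(−1.20) = 0.9369.
Photons absorbed: 0.9369 × 2.66×10⁻⁵ = 2.492×10⁻⁵ mol.
Product: Φ × n_abs = 0.18 × 2.492×10⁻⁵ = 4.486×10⁻⁶ mol.

4.49×10⁻⁶ mol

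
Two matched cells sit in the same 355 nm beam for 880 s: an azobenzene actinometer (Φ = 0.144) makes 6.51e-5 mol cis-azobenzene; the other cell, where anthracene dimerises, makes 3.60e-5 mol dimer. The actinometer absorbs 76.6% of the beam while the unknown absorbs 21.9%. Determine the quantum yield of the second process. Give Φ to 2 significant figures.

Φ = 0.28

Photons absorbed by the actinometer: 6.51e-5 / 0.144 = 4.521e-4 mol.
Incident flux: 4.521e-4 / 0.766 = 5.902e-4 einstein.
Absorbed by unknown: 0.219 × 5.902e-4 = 1.293e-4 mol.
Φ(unknown) = 3.60e-5 / 1.293e-4 = 0.28.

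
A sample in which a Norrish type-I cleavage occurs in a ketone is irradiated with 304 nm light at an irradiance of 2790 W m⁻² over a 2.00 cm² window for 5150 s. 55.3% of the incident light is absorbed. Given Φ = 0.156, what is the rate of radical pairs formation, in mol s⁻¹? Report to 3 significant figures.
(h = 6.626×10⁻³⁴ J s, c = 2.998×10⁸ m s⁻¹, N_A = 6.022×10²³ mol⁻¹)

1.22×10⁻⁷ mol s⁻¹

Photon energy at 304 nm: hc/λ = (6.626×10⁻³⁴)(2.998×10⁸)/(304×10⁻⁹) = 6.534×10⁻¹⁹ J.
Energy delivered: (2790 W m⁻²)(2.00×10⁻⁴ m²)(5150 s) = 2874 J.
Photons incident: 2874 / 6.534×10⁻¹⁹ = 4.399×10²¹, i.e. 4.399×10²¹/6.022×10²³ = 0.007305 mol.
Photons absorbed: 0.553 × 0.007305 = 0.004040 mol.
Product formed: 0.156 × 0.004040 = 6.302×10⁻⁴ mol.
Rate: 6.302×10⁻⁴ / 5150 s = 1.22×10⁻⁷ mol s⁻¹.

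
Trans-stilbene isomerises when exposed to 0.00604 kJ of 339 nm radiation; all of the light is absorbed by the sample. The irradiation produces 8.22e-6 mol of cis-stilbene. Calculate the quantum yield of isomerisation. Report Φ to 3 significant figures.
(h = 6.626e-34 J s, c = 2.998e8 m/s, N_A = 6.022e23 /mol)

Φ = 0.480

Photon energy at 339 nm: hc/λ = (6.626e-34)(2.998e8)/(339e-9) = 5.860e-19 J.
Incident energy: 0.00604 kJ = 6.04 J.
Photons incident: 6.04 / 5.860e-19 = 1.031e19, i.e. 1.031e19/6.022e23 = 1.712e-5 mol.
Φ = 8.22e-6 mol / 1.712e-5 mol photons = 0.480.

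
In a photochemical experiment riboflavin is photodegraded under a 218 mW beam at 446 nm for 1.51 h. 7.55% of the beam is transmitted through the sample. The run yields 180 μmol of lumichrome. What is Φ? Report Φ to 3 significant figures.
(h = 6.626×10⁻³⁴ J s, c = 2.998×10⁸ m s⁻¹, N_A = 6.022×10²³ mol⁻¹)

Φ = 0.0441

Product: 180 μmol = 1.80×10⁻⁴ mol.
Photon energy at 446 nm: hc/λ = (6.626×10⁻³⁴)(2.998×10⁸)/(446×10⁻⁹) = 4.454×10⁻¹⁹ J.
Energy delivered: (218 mW)(5436 s) = 1185 J.
Photons incident: 1185 / 4.454×10⁻¹⁹ = 2.661×10²¹, i.e. 2.661×10²¹/6.022×10²³ = 0.004419 mol.
Fraction absorbed: 1 − 7.55/100 = 0.9245.
Photons absorbed: 0.9245 × 0.004419 = 0.004085 mol.
Φ = 1.80×10⁻⁴ mol / 0.004085 mol photons = 0.0441.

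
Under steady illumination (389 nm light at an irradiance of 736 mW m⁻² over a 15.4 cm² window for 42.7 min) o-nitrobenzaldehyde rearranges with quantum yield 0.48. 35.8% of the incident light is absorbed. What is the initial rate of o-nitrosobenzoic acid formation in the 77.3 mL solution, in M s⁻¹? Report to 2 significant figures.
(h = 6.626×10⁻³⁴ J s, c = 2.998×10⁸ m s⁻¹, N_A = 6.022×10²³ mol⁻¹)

Photon energy at 389 nm: hc/λ = (6.626×10⁻³⁴)(2.998×10⁸)/(389×10⁻⁹) = 5.107×10⁻¹⁹ J.
Energy delivered: (736 mW m⁻²)(15.4×10⁻⁴ m²)(2562 s) = 2.904 J.
Photons incident: 2.904 / 5.107×10⁻¹⁹ = 5.686×10¹⁸, i.e. 5.686×10¹⁸/6.022×10²³ = 9.442×10⁻⁶ mol.
Photons absorbed: 0.358 × 9.442×10⁻⁶ = 3.380×10⁻⁶ mol.
Product formed: 0.48 × 3.380×10⁻⁶ = 1.622×10⁻⁶ mol.
Rate: 1.622×10⁻⁶ mol / (2562 s × 0.0773 L) = 8.2×10⁻⁹ M s⁻¹.

8.2×10⁻⁹ M s⁻¹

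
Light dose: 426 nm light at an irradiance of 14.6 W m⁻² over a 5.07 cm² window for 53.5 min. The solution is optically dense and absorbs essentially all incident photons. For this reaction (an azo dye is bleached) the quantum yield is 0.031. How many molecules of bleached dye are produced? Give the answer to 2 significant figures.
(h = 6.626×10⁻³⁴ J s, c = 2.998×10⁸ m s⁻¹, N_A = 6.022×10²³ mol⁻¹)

Photon energy at 426 nm: hc/λ = (6.626×10⁻³⁴)(2.998×10⁸)/(426×10⁻⁹) = 4.663×10⁻¹⁹ J.
Energy delivered: (14.6 W m⁻²)(5.07×10⁻⁴ m²)(3210 s) = 23.76 J.
Photons incident: 23.76 / 4.663×10⁻¹⁹ = 5.095×10¹⁹, i.e. 5.095×10¹⁹/6.022×10²³ = 8.461×10⁻⁵ mol.
Product: Φ × n_abs = 0.031 × 8.461×10⁻⁵ = 2.623×10⁻⁶ mol.
As a count: 2.623×10⁻⁶ × 6.022×10²³ = 1.6×10¹⁸.

1.6×10¹⁸ molecules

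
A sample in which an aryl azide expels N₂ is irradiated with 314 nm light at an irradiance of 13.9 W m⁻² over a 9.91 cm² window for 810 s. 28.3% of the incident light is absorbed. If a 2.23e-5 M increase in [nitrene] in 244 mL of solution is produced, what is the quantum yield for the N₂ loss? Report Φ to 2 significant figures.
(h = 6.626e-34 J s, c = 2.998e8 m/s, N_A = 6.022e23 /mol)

Product: (2.23e-5 M)(0.244 L) = 5.441e-6 mol.
Photon energy at 314 nm: hc/λ = (6.626e-34)(2.998e8)/(314e-9) = 6.326e-19 J.
Energy delivered: (13.9 W m⁻²)(9.91e-4 m²)(810 s) = 11.16 J.
Photons incident: 11.16 / 6.326e-19 = 1.764e19, i.e. 1.764e19/6.022e23 = 2.929e-5 mol.
Photons absorbed: 0.283 × 2.929e-5 = 8.289e-6 mol.
Φ = 5.441e-6 mol / 8.289e-6 mol photons = 0.66.

Φ = 0.66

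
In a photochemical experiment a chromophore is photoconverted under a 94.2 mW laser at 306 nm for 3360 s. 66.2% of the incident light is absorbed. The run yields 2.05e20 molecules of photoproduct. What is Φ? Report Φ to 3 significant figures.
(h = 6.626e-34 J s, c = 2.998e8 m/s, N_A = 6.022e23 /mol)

Φ = 0.635

Product: 2.05e20 / 6.022e23 = 3.404e-4 mol.
Photon energy at 306 nm: hc/λ = (6.626e-34)(2.998e8)/(306e-9) = 6.492e-19 J.
Energy delivered: (94.2 mW)(3360 s) = 316.5 J.
Photons incident: 316.5 / 6.492e-19 = 4.875e20, i.e. 4.875e20/6.022e23 = 8.095e-4 mol.
Photons absorbed: 0.662 × 8.095e-4 = 5.359e-4 mol.
Φ = 3.404e-4 mol / 5.359e-4 mol photons = 0.635.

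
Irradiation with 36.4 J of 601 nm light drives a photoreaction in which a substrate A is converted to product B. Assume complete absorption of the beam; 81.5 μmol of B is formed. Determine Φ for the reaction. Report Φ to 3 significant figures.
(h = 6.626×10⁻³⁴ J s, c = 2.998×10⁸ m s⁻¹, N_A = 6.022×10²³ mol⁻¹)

Φ = 0.446

Product: 81.5 μmol = 8.15×10⁻⁵ mol.
Photon energy at 601 nm: hc/λ = (6.626×10⁻³⁴)(2.998×10⁸)/(601×10⁻⁹) = 3.305×10⁻¹⁹ J.
Photons incident: 36.4 / 3.305×10⁻¹⁹ = 1.101×10²⁰, i.e. 1.101×10²⁰/6.022×10²³ = 1.828×10⁻⁴ mol.
Φ = 8.15×10⁻⁵ mol / 1.828×10⁻⁴ mol photons = 0.446.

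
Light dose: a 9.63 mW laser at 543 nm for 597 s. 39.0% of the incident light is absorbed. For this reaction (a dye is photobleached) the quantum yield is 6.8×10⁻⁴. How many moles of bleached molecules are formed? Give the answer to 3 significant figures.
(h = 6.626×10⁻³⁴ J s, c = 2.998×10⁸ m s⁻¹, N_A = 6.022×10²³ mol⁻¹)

Photon energy at 543 nm: hc/λ = (6.626×10⁻³⁴)(2.998×10⁸)/(543×10⁻⁹) = 3.658×10⁻¹⁹ J.
Energy delivered: (9.63 mW)(597 s) = 5.749 J.
Photons incident: 5.749 / 3.658×10⁻¹⁹ = 1.572×10¹⁹, i.e. 1.572×10¹⁹/6.022×10²³ = 2.610×10⁻⁵ mol.
Photons absorbed: 0.390 × 2.610×10⁻⁵ = 1.018×10⁻⁵ mol.
Product: Φ × n_abs = 6.8×10⁻⁴ × 1.018×10⁻⁵ = 6.922×10⁻⁹ mol.

6.92×10⁻⁹ mol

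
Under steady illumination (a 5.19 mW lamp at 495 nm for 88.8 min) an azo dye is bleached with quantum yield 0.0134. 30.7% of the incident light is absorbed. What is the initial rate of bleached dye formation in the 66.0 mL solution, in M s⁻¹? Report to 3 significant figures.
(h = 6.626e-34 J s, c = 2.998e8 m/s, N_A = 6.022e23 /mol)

Photon energy at 495 nm: hc/λ = (6.626e-34)(2.998e8)/(495e-9) = 4.013e-19 J.
Energy delivered: (5.19 mW)(5328 s) = 27.65 J.
Photons incident: 27.65 / 4.013e-19 = 6.890e19, i.e. 6.890e19/6.022e23 = 1.144e-4 mol.
Photons absorbed: 0.307 × 1.144e-4 = 3.512e-5 mol.
Product formed: 0.0134 × 3.512e-5 = 4.706e-7 mol.
Rate: 4.706e-7 mol / (5328 s × 0.066 L) = 1.34e-9 M s⁻¹.

1.34e-9 M s⁻¹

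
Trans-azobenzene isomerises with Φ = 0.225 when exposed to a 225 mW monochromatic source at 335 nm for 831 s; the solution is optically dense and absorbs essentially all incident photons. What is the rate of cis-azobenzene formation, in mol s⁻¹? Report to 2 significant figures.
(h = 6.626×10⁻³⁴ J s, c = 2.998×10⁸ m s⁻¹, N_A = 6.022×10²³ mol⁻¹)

Photon energy at 335 nm: hc/λ = (6.626×10⁻³⁴)(2.998×10⁸)/(335×10⁻⁹) = 5.930×10⁻¹⁹ J.
Energy delivered: (225 mW)(831 s) = 187.0 J.
Photons incident: 187.0 / 5.930×10⁻¹⁹ = 3.153×10²⁰, i.e. 3.153×10²⁰/6.022×10²³ = 5.236×10⁻⁴ mol.
Product formed: 0.225 × 5.236×10⁻⁴ = 1.178×10⁻⁴ mol.
Rate: 1.178×10⁻⁴ / 831 s = 1.4×10⁻⁷ mol s⁻¹.

1.4×10⁻⁷ mol s⁻¹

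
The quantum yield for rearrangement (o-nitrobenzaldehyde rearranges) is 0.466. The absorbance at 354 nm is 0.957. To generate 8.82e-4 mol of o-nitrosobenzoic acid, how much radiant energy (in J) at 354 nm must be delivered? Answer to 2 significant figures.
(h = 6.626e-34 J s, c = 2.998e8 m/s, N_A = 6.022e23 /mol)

720 J

Photons that must be absorbed: 8.82e-4 / 0.466 = 0.001893 mol.
Fraction absorbed: 1 − 10^(−0.957) = 0.8896.
Incident photons needed: 0.001893 / 0.8896 = 0.002128 mol.
Photon energy: hc/λ = 5.612e-19 J; per mole, 3.380e5 J mol⁻¹.
Energy required: 0.002128 × 3.380e5 = 720 J.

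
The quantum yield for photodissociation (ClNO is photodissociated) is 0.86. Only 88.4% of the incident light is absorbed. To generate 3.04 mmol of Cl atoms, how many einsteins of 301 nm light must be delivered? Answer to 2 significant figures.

0.0040 einstein

Product: 3.04 mmol = 0.00304 mol.
Photons that must be absorbed: 0.00304 / 0.86 = 0.003535 mol.
Incident photons needed: 0.003535 / 0.884 = 0.003999 mol.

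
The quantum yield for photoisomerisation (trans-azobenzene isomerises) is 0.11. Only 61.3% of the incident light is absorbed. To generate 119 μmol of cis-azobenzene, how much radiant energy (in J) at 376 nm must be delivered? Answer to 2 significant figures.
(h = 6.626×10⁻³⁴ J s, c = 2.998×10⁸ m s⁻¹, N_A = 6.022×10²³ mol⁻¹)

Product: 119 μmol = 1.19×10⁻⁴ mol.
Photons that must be absorbed: 1.19×10⁻⁴ / 0.11 = 0.001082 mol.
Incident photons needed: 0.001082 / 0.613 = 0.001765 mol.
Photon energy: hc/λ = 5.283×10⁻¹⁹ J; per mole, 3.181×10⁵ J mol⁻¹.
Energy required: 0.001765 × 3.181×10⁵ = 560 J.

560 J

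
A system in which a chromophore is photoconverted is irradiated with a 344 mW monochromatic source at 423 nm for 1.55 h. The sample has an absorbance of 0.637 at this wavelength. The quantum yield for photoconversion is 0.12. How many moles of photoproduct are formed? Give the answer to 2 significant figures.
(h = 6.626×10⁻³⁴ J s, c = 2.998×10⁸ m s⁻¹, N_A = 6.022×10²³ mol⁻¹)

6.3×10⁻⁴ mol

Photon energy at 423 nm: hc/λ = (6.626×10⁻³⁴)(2.998×10⁸)/(423×10⁻⁹) = 4.696×10⁻¹⁹ J.
Energy delivered: (344 mW)(5580 s) = 1920 J.
Photons incident: 1920 / 4.696×10⁻¹⁹ = 4.089×10²¹, i.e. 4.089×10²¹/6.022×10²³ = 0.006790 mol.
Fraction absorbed: 1 − 10^(−0.637) = 0.7693.
Photons absorbed: 0.7693 × 0.006790 = 0.005224 mol.
Product: Φ × n_abs = 0.12 × 0.005224 = 6.269×10⁻⁴ mol.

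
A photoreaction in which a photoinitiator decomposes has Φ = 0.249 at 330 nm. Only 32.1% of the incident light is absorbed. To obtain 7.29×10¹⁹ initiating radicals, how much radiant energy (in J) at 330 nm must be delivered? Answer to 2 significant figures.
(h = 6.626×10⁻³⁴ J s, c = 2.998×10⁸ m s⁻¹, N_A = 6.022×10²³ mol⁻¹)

550 J

Product: 7.29×10¹⁹ / 6.022×10²³ = 1.211×10⁻⁴ mol.
Photons that must be absorbed: 1.211×10⁻⁴ / 0.249 = 4.863×10⁻⁴ mol.
Incident photons needed: 4.863×10⁻⁴ / 0.321 = 0.001515 mol.
Photon energy: hc/λ = 6.020×10⁻¹⁹ J; per mole, 3.625×10⁵ J mol⁻¹.
Energy required: 0.001515 × 3.625×10⁵ = 550 J.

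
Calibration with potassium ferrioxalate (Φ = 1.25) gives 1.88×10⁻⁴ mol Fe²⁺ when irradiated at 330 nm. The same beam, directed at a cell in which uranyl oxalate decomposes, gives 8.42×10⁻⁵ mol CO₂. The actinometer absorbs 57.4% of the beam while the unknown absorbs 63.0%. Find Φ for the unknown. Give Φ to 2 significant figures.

Φ = 0.51

Photons absorbed by the actinometer: 1.88×10⁻⁴ / 1.25 = 1.504×10⁻⁴ mol.
Incident flux: 1.504×10⁻⁴ / 0.574 = 2.620×10⁻⁴ einstein.
Absorbed by unknown: 0.630 × 2.620×10⁻⁴ = 1.651×10⁻⁴ mol.
Φ(unknown) = 8.42×10⁻⁵ / 1.651×10⁻⁴ = 0.51.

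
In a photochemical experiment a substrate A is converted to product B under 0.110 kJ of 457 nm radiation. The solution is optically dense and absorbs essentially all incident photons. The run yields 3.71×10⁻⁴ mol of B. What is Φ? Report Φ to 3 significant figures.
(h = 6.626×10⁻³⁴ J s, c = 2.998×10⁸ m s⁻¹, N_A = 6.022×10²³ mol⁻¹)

Photon energy at 457 nm: hc/λ = (6.626×10⁻³⁴)(2.998×10⁸)/(457×10⁻⁹) = 4.347×10⁻¹⁹ J.
Incident energy: 0.110 kJ = 110 J.
Photons incident: 110 / 4.347×10⁻¹⁹ = 2.530×10²⁰, i.e. 2.530×10²⁰/6.022×10²³ = 4.201×10⁻⁴ mol.
Φ = 3.71×10⁻⁴ mol / 4.201×10⁻⁴ mol photons = 0.883.

Φ = 0.883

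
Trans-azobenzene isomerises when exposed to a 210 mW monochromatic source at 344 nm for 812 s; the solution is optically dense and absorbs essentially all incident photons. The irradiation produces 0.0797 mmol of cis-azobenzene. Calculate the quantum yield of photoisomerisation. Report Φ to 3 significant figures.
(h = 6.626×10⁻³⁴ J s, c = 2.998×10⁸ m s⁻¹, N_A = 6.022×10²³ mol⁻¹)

Φ = 0.163

Product: 0.0797 mmol = 7.97×10⁻⁵ mol.
Photon energy at 344 nm: hc/λ = (6.626×10⁻³⁴)(2.998×10⁸)/(344×10⁻⁹) = 5.775×10⁻¹⁹ J.
Energy delivered: (210 mW)(812 s) = 170.5 J.
Photons incident: 170.5 / 5.775×10⁻¹⁹ = 2.952×10²⁰, i.e. 2.952×10²⁰/6.022×10²³ = 4.902×10⁻⁴ mol.
Φ = 7.97×10⁻⁵ mol / 4.902×10⁻⁴ mol photons = 0.163.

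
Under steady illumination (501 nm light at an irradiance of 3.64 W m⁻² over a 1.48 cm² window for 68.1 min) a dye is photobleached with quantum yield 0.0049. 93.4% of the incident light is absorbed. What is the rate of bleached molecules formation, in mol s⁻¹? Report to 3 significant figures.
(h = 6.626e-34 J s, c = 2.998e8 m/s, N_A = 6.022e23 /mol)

1.03e-11 mol s⁻¹

Photon energy at 501 nm: hc/λ = (6.626e-34)(2.998e8)/(501e-9) = 3.965e-19 J.
Energy delivered: (3.64 W m⁻²)(1.48e-4 m²)(4086 s) = 2.201 J.
Photons incident: 2.201 / 3.965e-19 = 5.551e18, i.e. 5.551e18/6.022e23 = 9.218e-6 mol.
Photons absorbed: 0.934 × 9.218e-6 = 8.610e-6 mol.
Product formed: 0.0049 × 8.610e-6 = 4.219e-8 mol.
Rate: 4.219e-8 / 4086 s = 1.03e-11 mol s⁻¹.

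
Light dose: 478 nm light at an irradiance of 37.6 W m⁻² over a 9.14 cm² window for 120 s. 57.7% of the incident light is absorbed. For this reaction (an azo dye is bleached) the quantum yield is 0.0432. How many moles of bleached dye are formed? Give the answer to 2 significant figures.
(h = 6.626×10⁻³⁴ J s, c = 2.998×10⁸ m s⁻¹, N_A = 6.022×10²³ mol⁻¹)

Photon energy at 478 nm: hc/λ = (6.626×10⁻³⁴)(2.998×10⁸)/(478×10⁻⁹) = 4.156×10⁻¹⁹ J.
Energy delivered: (37.6 W m⁻²)(9.14×10⁻⁴ m²)(120 s) = 4.124 J.
Photons incident: 4.124 / 4.156×10⁻¹⁹ = 9.923×10¹⁸, i.e. 9.923×10¹⁸/6.022×10²³ = 1.648×10⁻⁵ mol.
Photons absorbed: 0.577 × 1.648×10⁻⁵ = 9.509×10⁻⁶ mol.
Product: Φ × n_abs = 0.0432 × 9.509×10⁻⁶ = 4.108×10⁻⁷ mol.

4.1×10⁻⁷ mol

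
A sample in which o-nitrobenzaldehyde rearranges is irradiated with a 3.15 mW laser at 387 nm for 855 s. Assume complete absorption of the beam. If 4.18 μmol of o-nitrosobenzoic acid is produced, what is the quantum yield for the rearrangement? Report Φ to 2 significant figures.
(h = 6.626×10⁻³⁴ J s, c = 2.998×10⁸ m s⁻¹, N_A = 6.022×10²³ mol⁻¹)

Product: 4.18 μmol = 4.18×10⁻⁶ mol.
Photon energy at 387 nm: hc/λ = (6.626×10⁻³⁴)(2.998×10⁸)/(387×10⁻⁹) = 5.133×10⁻¹⁹ J.
Energy delivered: (3.15 mW)(855 s) = 2.693 J.
Photons incident: 2.693 / 5.133×10⁻¹⁹ = 5.246×10¹⁸, i.e. 5.246×10¹⁸/6.022×10²³ = 8.711×10⁻⁶ mol.
Φ = 4.18×10⁻⁶ mol / 8.711×10⁻⁶ mol photons = 0.48.

Φ = 0.48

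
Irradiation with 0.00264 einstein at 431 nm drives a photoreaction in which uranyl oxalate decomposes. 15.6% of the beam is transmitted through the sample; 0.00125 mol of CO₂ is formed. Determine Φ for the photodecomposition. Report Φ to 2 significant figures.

Φ = 0.56

Fraction absorbed: 1 − 15.6/100 = 0.8440.
Photons absorbed: 0.8440 × 0.00264 = 0.002228 mol.
Φ = 0.00125 mol / 0.002228 mol photons = 0.56.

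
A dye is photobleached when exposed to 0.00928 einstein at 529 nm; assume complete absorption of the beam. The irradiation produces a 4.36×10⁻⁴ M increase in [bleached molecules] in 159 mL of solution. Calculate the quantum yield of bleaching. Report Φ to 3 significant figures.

Product: (4.36×10⁻⁴ M)(0.159 L) = 6.932×10⁻⁵ mol.
Φ = 6.932×10⁻⁵ mol / 0.00928 mol photons = 0.00747.

Φ = 0.00747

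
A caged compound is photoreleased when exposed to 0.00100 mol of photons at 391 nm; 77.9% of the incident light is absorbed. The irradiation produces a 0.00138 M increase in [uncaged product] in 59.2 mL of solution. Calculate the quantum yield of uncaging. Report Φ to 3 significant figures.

Φ = 0.105

Product: (0.00138 M)(0.0592 L) = 8.170×10⁻⁵ mol.
Photons absorbed: 0.779 × 0.00100 = 7.790×10⁻⁴ mol.
Φ = 8.170×10⁻⁵ mol / 7.790×10⁻⁴ mol photons = 0.105.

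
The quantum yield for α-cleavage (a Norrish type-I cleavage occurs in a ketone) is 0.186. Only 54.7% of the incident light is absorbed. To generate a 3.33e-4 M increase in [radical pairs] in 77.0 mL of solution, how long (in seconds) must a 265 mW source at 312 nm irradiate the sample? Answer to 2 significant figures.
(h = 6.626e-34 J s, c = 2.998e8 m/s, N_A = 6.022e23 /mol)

Product: (3.33e-4 M)(0.077 L) = 2.564e-5 mol.
Photons that must be absorbed: 2.564e-5 / 0.186 = 1.378e-4 mol.
Incident photons needed: 1.378e-4 / 0.547 = 2.519e-4 mol.
Photon energy: hc/λ = 6.367e-19 J; per mole, 3.834e5 J mol⁻¹.
Energy required: 2.519e-4 × 3.834e5 = 96.58 J.
Time: 96.58 J / 0.265 W = 360 s.

t ≈ 360 s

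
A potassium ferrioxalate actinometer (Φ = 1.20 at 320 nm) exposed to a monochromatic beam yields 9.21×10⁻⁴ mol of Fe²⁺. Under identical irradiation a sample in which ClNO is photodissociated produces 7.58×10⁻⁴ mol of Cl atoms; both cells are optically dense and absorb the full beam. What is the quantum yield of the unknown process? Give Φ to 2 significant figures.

Photons absorbed by the actinometer: 9.21×10⁻⁴ / 1.20 = 7.675×10⁻⁴ mol.
Φ(unknown) = 7.58×10⁻⁴ / 7.675×10⁻⁴ = 0.99.

Φ = 0.99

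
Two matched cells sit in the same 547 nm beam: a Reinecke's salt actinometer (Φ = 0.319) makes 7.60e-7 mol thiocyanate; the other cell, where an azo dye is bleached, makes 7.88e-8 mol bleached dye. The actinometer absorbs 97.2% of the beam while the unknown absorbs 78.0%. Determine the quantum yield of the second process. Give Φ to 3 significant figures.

Φ = 0.0412

Photons absorbed by the actinometer: 7.60e-7 / 0.319 = 2.382e-6 mol.
Incident flux: 2.382e-6 / 0.972 = 2.451e-6 einstein.
Absorbed by unknown: 0.780 × 2.451e-6 = 1.912e-6 mol.
Φ(unknown) = 7.88e-8 / 1.912e-6 = 0.0412.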